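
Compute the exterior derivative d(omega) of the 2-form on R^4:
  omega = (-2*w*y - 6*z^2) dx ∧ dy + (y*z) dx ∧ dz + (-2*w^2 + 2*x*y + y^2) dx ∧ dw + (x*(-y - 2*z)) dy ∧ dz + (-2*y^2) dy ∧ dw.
d(omega) = (-y - 15*z) dx ∧ dy ∧ dz + (-2*x - 4*y) dx ∧ dy ∧ dw

For a 2-form omega = sum_{i<j} g_{ij} dx_i ∧ dx_j, the exterior derivative is
  d(omega) = sum_{i<j} d(g_{ij}) ∧ dx_i ∧ dx_j = sum_{i<j, k} (∂g_{ij}/∂x_k) dx_k ∧ dx_i ∧ dx_j.
Expand each term, using dx_k ∧ dx_i ∧ dx_j = sgn(permutation) dx_{(a)} ∧ dx_{(b)} ∧ dx_{(c)} with (a < b < c) sorted:
  d(-2*w*y - 6*z^2) includes (∂/∂z)(-2*w*y - 6*z^2) dz = (-12*z) dz, which multiplied by dx ∧ dy gives (-12*z) dx ∧ dy ∧ dz
  d(-2*w*y - 6*z^2) includes (∂/∂w)(-2*w*y - 6*z^2) dw = (-2*y) dw, which multiplied by dx ∧ dy gives (-2*y) dx ∧ dy ∧ dw
  d(y*z) includes (∂/∂y)(y*z) dy = (z) dy, which multiplied by dx ∧ dz gives (-z) dx ∧ dy ∧ dz
  d(-2*w^2 + 2*x*y + y^2) includes (∂/∂y)(-2*w^2 + 2*x*y + y^2) dy = (2*x + 2*y) dy, which multiplied by dx ∧ dw gives (-2*x - 2*y) dx ∧ dy ∧ dw
  d(x*(-y - 2*z)) includes (∂/∂x)(x*(-y - 2*z)) dx = (-y - 2*z) dx, which multiplied by dy ∧ dz gives (-y - 2*z) dx ∧ dy ∧ dz
Collecting like 3-forms: d(omega) = (-y - 15*z) dx ∧ dy ∧ dz + (-2*x - 4*y) dx ∧ dy ∧ dw.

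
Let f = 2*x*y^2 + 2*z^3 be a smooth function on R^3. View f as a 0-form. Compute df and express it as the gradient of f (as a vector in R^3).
df = (2*y^2) dx + (4*x*y) dy + (6*z^2) dz; grad f = (2*y^2, 4*x*y, 6*z^2)

For a 0-form f, d f = (∂f/∂x) dx + (∂f/∂y) dy + (∂f/∂z) dz. The components of the vector representation are exactly the entries of grad f in Cartesian coordinates:
  ∂f/∂x = 2*y^2
  ∂f/∂y = 4*x*y
  ∂f/∂z = 6*z^2.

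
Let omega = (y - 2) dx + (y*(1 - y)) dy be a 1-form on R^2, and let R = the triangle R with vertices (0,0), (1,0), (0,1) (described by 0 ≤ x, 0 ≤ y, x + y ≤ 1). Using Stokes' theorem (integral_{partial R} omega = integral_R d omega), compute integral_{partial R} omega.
integral_(partial R) omega = -1/2

Stokes: integral_partial_R omega = integral_R d omega with d omega = (∂Q/∂x - ∂P/∂y) dx ∧ dy.
  ∂Q/∂x = 0
  ∂P/∂y = 1
  integrand = ∂Q/∂x - ∂P/∂y = -1.
Integrating over R: integral_0^1 integral_0^{1-x} (-1) dy dx = -1/2.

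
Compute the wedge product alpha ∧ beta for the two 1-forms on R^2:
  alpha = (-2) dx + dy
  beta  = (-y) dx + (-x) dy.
alpha ∧ beta = (2*x + y) dx ∧ dy

Distribute the wedge, using dx_i ∧ dx_j = -dx_j ∧ dx_i and dx_i ∧ dx_i = 0. For each pair (i, j) with i < j, the coefficient of dx_i ∧ dx_j in alpha ∧ beta is (alpha_i * beta_j - alpha_j * beta_i). Collecting: alpha ∧ beta = (2*x + y) dx ∧ dy.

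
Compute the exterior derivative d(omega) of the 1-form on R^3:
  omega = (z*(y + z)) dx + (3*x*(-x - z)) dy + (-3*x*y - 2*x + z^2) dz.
d(omega) = (-6*x - 4*z) dx ∧ dy + (-4*y - 2*z - 2) dx ∧ dz

For a 1-form omega = sum_i f_i dx_i, the exterior derivative is
  d(omega) = sum_{i < j} (∂f_j/∂x_i - ∂f_i/∂x_j) dx_i ∧ dx_j.
  coefficient of dx ∧ dy: ∂f_2/∂x - ∂f_1/∂y = ∂(3*x*(-x - z))/∂x - ∂(z*(y + z))/∂y = -6*x - 4*z
  coefficient of dx ∧ dz: ∂f_3/∂x - ∂f_1/∂z = ∂(-3*x*y - 2*x + z^2)/∂x - ∂(z*(y + z))/∂z = -4*y - 2*z - 2
Assembling: d(omega) = (-6*x - 4*z) dx ∧ dy + (-4*y - 2*z - 2) dx ∧ dz.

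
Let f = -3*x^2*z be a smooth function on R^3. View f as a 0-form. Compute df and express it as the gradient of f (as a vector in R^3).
df = (-6*x*z) dx + (0) dy + (-3*x^2) dz; grad f = (-6*x*z, 0, -3*x^2)

For a 0-form f, d f = (∂f/∂x) dx + (∂f/∂y) dy + (∂f/∂z) dz. The components of the vector representation are exactly the entries of grad f in Cartesian coordinates:
  ∂f/∂x = -6*x*z
  ∂f/∂y = 0
  ∂f/∂z = -3*x^2.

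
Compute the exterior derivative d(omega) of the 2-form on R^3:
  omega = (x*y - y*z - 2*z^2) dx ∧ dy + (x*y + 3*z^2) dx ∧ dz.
d(omega) = (-x - y - 4*z) dx ∧ dy ∧ dz

For a 2-form omega = sum_{i<j} g_{ij} dx_i ∧ dx_j, the exterior derivative is
  d(omega) = sum_{i<j} d(g_{ij}) ∧ dx_i ∧ dx_j = sum_{i<j, k} (∂g_{ij}/∂x_k) dx_k ∧ dx_i ∧ dx_j.
Expand each term, using dx_k ∧ dx_i ∧ dx_j = sgn(permutation) dx_{(a)} ∧ dx_{(b)} ∧ dx_{(c)} with (a < b < c) sorted:
  d(x*y - y*z - 2*z^2) includes (∂/∂z)(x*y - y*z - 2*z^2) dz = (-y - 4*z) dz, which multiplied by dx ∧ dy gives (-y - 4*z) dx ∧ dy ∧ dz
  d(x*y + 3*z^2) includes (∂/∂y)(x*y + 3*z^2) dy = (x) dy, which multiplied by dx ∧ dz gives (-x) dx ∧ dy ∧ dz
Collecting like 3-forms: d(omega) = (-x - y - 4*z) dx ∧ dy ∧ dz.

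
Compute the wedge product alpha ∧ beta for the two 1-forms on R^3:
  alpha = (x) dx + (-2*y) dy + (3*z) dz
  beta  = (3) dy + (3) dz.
alpha ∧ beta = (3*x) dx ∧ dy + (3*x) dx ∧ dz + (-6*y - 9*z) dy ∧ dz

Distribute the wedge, using dx_i ∧ dx_j = -dx_j ∧ dx_i and dx_i ∧ dx_i = 0. For each pair (i, j) with i < j, the coefficient of dx_i ∧ dx_j in alpha ∧ beta is (alpha_i * beta_j - alpha_j * beta_i). Collecting: alpha ∧ beta = (3*x) dx ∧ dy + (3*x) dx ∧ dz + (-6*y - 9*z) dy ∧ dz.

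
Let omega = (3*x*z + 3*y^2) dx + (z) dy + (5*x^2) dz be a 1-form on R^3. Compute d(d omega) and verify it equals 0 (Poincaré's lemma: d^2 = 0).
d(d omega) = 0

Step 1: d omega = sum_{i<j} (∂f_j/∂x_i - ∂f_i/∂x_j) dx_i ∧ dx_j:
  coeff of dx ∧ dy: -6*y
  coeff of dx ∧ dz: 7*x
  coeff of dy ∧ dz: -1
Step 2: Apply d again to each 2-form coefficient. The only possible 3-form in R^3 is dx ∧ dy ∧ dz, with coefficient
  ∂(coeff of dy∧dz)/∂x - ∂(coeff of dx∧dz)/∂y + ∂(coeff of dx∧dy)/∂z
  = ∂/∂x (-1) - ∂/∂y (7*x) + ∂/∂z (-6*y).
Each of these terms simplifies to sums of mixed partials that cancel in pairs. The result is 0 (by equality of mixed partials for smooth functions — Schwarz / Clairaut).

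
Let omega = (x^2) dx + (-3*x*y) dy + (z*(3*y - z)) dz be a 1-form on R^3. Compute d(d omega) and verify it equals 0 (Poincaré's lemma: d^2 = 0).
d(d omega) = 0

Step 1: d omega = sum_{i<j} (∂f_j/∂x_i - ∂f_i/∂x_j) dx_i ∧ dx_j:
  coeff of dx ∧ dy: -3*y
  coeff of dx ∧ dz: 0
  coeff of dy ∧ dz: 3*z
Step 2: Apply d again to each 2-form coefficient. The only possible 3-form in R^3 is dx ∧ dy ∧ dz, with coefficient
  ∂(coeff of dy∧dz)/∂x - ∂(coeff of dx∧dz)/∂y + ∂(coeff of dx∧dy)/∂z
  = ∂/∂x (3*z) - ∂/∂y (0) + ∂/∂z (-3*y).
Each of these terms simplifies to sums of mixed partials that cancel in pairs. The result is 0 (by equality of mixed partials for smooth functions — Schwarz / Clairaut).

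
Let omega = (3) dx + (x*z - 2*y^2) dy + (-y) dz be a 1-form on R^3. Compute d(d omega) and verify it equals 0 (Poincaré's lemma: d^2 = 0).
d(d omega) = 0

Step 1: d omega = sum_{i<j} (∂f_j/∂x_i - ∂f_i/∂x_j) dx_i ∧ dx_j:
  coeff of dx ∧ dy: z
  coeff of dx ∧ dz: 0
  coeff of dy ∧ dz: -x - 1
Step 2: Apply d again to each 2-form coefficient. The only possible 3-form in R^3 is dx ∧ dy ∧ dz, with coefficient
  ∂(coeff of dy∧dz)/∂x - ∂(coeff of dx∧dz)/∂y + ∂(coeff of dx∧dy)/∂z
  = ∂/∂x (-x - 1) - ∂/∂y (0) + ∂/∂z (z).
Each of these terms simplifies to sums of mixed partials that cancel in pairs. The result is 0 (by equality of mixed partials for smooth functions — Schwarz / Clairaut).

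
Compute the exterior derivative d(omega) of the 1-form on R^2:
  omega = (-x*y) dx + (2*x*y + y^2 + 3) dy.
d(omega) = (x + 2*y) dx ∧ dy

For a 1-form omega = sum_i f_i dx_i, the exterior derivative is
  d(omega) = sum_{i < j} (∂f_j/∂x_i - ∂f_i/∂x_j) dx_i ∧ dx_j.
  coefficient of dx ∧ dy: ∂f_2/∂x - ∂f_1/∂y = ∂(2*x*y + y^2 + 3)/∂x - ∂(-x*y)/∂y = x + 2*y
Assembling: d(omega) = (x + 2*y) dx ∧ dy.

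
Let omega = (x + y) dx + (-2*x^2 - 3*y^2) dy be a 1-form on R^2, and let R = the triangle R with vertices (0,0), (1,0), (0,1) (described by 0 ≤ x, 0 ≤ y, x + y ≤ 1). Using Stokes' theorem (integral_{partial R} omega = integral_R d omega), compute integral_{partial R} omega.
integral_(partial R) omega = -7/6

Stokes: integral_partial_R omega = integral_R d omega with d omega = (∂Q/∂x - ∂P/∂y) dx ∧ dy.
  ∂Q/∂x = -4*x
  ∂P/∂y = 1
  integrand = ∂Q/∂x - ∂P/∂y = -4*x - 1.
Integrating over R: integral_0^1 integral_0^{1-x} (-4*x - 1) dy dx = -7/6.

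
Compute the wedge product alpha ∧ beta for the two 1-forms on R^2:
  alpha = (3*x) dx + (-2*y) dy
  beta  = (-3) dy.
alpha ∧ beta = (-9*x) dx ∧ dy

Distribute the wedge, using dx_i ∧ dx_j = -dx_j ∧ dx_i and dx_i ∧ dx_i = 0. For each pair (i, j) with i < j, the coefficient of dx_i ∧ dx_j in alpha ∧ beta is (alpha_i * beta_j - alpha_j * beta_i). Collecting: alpha ∧ beta = (-9*x) dx ∧ dy.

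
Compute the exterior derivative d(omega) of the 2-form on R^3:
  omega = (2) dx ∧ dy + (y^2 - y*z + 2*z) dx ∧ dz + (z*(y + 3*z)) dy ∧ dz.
d(omega) = (-2*y + z) dx ∧ dy ∧ dz

For a 2-form omega = sum_{i<j} g_{ij} dx_i ∧ dx_j, the exterior derivative is
  d(omega) = sum_{i<j} d(g_{ij}) ∧ dx_i ∧ dx_j = sum_{i<j, k} (∂g_{ij}/∂x_k) dx_k ∧ dx_i ∧ dx_j.
Expand each term, using dx_k ∧ dx_i ∧ dx_j = sgn(permutation) dx_{(a)} ∧ dx_{(b)} ∧ dx_{(c)} with (a < b < c) sorted:
  d(y^2 - y*z + 2*z) includes (∂/∂y)(y^2 - y*z + 2*z) dy = (2*y - z) dy, which multiplied by dx ∧ dz gives (-2*y + z) dx ∧ dy ∧ dz
Collecting like 3-forms: d(omega) = (-2*y + z) dx ∧ dy ∧ dz.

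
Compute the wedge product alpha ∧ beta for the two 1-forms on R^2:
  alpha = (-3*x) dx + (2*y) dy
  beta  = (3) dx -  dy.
alpha ∧ beta = (3*x - 6*y) dx ∧ dy

Distribute the wedge, using dx_i ∧ dx_j = -dx_j ∧ dx_i and dx_i ∧ dx_i = 0. For each pair (i, j) with i < j, the coefficient of dx_i ∧ dx_j in alpha ∧ beta is (alpha_i * beta_j - alpha_j * beta_i). Collecting: alpha ∧ beta = (3*x - 6*y) dx ∧ dy.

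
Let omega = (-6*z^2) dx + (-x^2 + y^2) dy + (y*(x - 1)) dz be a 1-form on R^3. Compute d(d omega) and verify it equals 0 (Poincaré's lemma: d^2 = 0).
d(d omega) = 0

Step 1: d omega = sum_{i<j} (∂f_j/∂x_i - ∂f_i/∂x_j) dx_i ∧ dx_j:
  coeff of dx ∧ dy: -2*x
  coeff of dx ∧ dz: y + 12*z
  coeff of dy ∧ dz: x - 1
Step 2: Apply d again to each 2-form coefficient. The only possible 3-form in R^3 is dx ∧ dy ∧ dz, with coefficient
  ∂(coeff of dy∧dz)/∂x - ∂(coeff of dx∧dz)/∂y + ∂(coeff of dx∧dy)/∂z
  = ∂/∂x (x - 1) - ∂/∂y (y + 12*z) + ∂/∂z (-2*x).
Each of these terms simplifies to sums of mixed partials that cancel in pairs. The result is 0 (by equality of mixed partials for smooth functions — Schwarz / Clairaut).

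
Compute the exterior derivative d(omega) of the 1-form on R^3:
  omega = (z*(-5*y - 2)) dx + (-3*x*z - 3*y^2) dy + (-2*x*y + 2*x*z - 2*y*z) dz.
d(omega) = (2*z) dx ∧ dy + (3*y + 2*z + 2) dx ∧ dz + (x - 2*z) dy ∧ dz

For a 1-form omega = sum_i f_i dx_i, the exterior derivative is
  d(omega) = sum_{i < j} (∂f_j/∂x_i - ∂f_i/∂x_j) dx_i ∧ dx_j.
  coefficient of dx ∧ dy: ∂f_2/∂x - ∂f_1/∂y = ∂(-3*x*z - 3*y^2)/∂x - ∂(z*(-5*y - 2))/∂y = 2*z
  coefficient of dx ∧ dz: ∂f_3/∂x - ∂f_1/∂z = ∂(-2*x*y + 2*x*z - 2*y*z)/∂x - ∂(z*(-5*y - 2))/∂z = 3*y + 2*z + 2
  coefficient of dy ∧ dz: ∂f_3/∂y - ∂f_2/∂z = ∂(-2*x*y + 2*x*z - 2*y*z)/∂y - ∂(-3*x*z - 3*y^2)/∂z = x - 2*z
Assembling: d(omega) = (2*z) dx ∧ dy + (3*y + 2*z + 2) dx ∧ dz + (x - 2*z) dy ∧ dz.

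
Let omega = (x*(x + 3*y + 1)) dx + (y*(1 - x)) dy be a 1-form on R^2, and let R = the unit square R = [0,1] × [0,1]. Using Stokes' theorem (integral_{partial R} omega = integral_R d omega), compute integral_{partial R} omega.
integral_(partial R) omega = -2

Stokes: integral_partial_R omega = integral_R d omega with d omega = (∂Q/∂x - ∂P/∂y) dx ∧ dy.
  ∂Q/∂x = -y
  ∂P/∂y = 3*x
  integrand = ∂Q/∂x - ∂P/∂y = -3*x - y.
Integrating over R: integral_0^1 integral_0^1 (-3*x - y) dx dy = -2.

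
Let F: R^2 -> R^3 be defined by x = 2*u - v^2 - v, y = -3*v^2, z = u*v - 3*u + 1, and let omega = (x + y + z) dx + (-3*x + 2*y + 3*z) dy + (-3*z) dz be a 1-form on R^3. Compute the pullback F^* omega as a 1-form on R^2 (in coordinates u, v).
F^* omega = (-3*u*v^2 + 20*u*v - 29*u - 8*v^2 - 5*v + 11) du + (-3*u^2*v + 9*u^2 - 20*u*v^2 + 91*u*v - 2*u + 26*v^3 - 12*v^2 - 19*v - 1) dv

Using F^*(f dg) = (f ∘ F) d(g ∘ F), substitute each coordinate x_i by F_i(u, v) in f_i, and replace dx_i by d F_i = (∂F_i/∂u) du + (∂F_i/∂v) dv.
  For the x component: f_1(F) = u*v - u - 4*v^2 - v + 1; d F_1 = (2) du + (-2*v - 1) dv
  For the y component: f_2(F) = 3*u*v - 15*u - 3*v^2 + 3*v + 3; d F_2 = (0) du + (-6*v) dv
  For the z component: f_3(F) = -3*u*v + 9*u - 3; d F_3 = (v - 3) du + (u) dv
Combining and collecting du, dv coefficients:
  coeff of du: -3*u*v^2 + 20*u*v - 29*u - 8*v^2 - 5*v + 11
  coeff of dv: -3*u^2*v + 9*u^2 - 20*u*v^2 + 91*u*v - 2*u + 26*v^3 - 12*v^2 - 19*v - 1
F^* omega = (-3*u*v^2 + 20*u*v - 29*u - 8*v^2 - 5*v + 11) du + (-3*u^2*v + 9*u^2 - 20*u*v^2 + 91*u*v - 2*u + 26*v^3 - 12*v^2 - 19*v - 1) dv.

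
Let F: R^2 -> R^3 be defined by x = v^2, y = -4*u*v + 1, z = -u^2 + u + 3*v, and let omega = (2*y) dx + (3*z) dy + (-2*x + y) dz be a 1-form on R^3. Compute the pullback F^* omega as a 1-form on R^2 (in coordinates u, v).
F^* omega = (20*u^2*v + 4*u*v^2 - 16*u*v - 2*u - 38*v^2 + 1) du + (12*u^3 - 12*u^2 - 16*u*v^2 - 48*u*v - 6*v^2 + 4*v + 3) dv

Using F^*(f dg) = (f ∘ F) d(g ∘ F), substitute each coordinate x_i by F_i(u, v) in f_i, and replace dx_i by d F_i = (∂F_i/∂u) du + (∂F_i/∂v) dv.
  For the x component: f_1(F) = -8*u*v + 2; d F_1 = (0) du + (2*v) dv
  For the y component: f_2(F) = -3*u^2 + 3*u + 9*v; d F_2 = (-4*v) du + (-4*u) dv
  For the z component: f_3(F) = -4*u*v - 2*v^2 + 1; d F_3 = (1 - 2*u) du + (3) dv
Combining and collecting du, dv coefficients:
  coeff of du: 20*u^2*v + 4*u*v^2 - 16*u*v - 2*u - 38*v^2 + 1
  coeff of dv: 12*u^3 - 12*u^2 - 16*u*v^2 - 48*u*v - 6*v^2 + 4*v + 3
F^* omega = (20*u^2*v + 4*u*v^2 - 16*u*v - 2*u - 38*v^2 + 1) du + (12*u^3 - 12*u^2 - 16*u*v^2 - 48*u*v - 6*v^2 + 4*v + 3) dv.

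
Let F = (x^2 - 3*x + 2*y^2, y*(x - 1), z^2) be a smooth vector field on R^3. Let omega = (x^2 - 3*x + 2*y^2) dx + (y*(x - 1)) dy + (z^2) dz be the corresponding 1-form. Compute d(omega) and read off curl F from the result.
d(omega) = (0) dy ∧ dz + (0) dz ∧ dx + (-3*y) dx ∧ dy; curl F = (0, 0, -3*y)

d omega = sum_{i<j} (∂f_j/∂x_i - ∂f_i/∂x_j) dx_i ∧ dx_j. Under the identification (dy ∧ dz, dz ∧ dx, dx ∧ dy) ↔ (e_x, e_y, e_z), the coefficients are exactly the components of curl F. Compute:
  ∂R/∂y - ∂Q/∂z = (0) - (0) = 0
  ∂P/∂z - ∂R/∂x = (0) - (0) = 0
  ∂Q/∂x - ∂P/∂y = (y) - (4*y) = -3*y.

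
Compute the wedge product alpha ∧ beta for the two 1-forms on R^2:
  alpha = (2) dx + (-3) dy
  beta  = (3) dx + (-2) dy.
alpha ∧ beta = (5) dx ∧ dy

Distribute the wedge, using dx_i ∧ dx_j = -dx_j ∧ dx_i and dx_i ∧ dx_i = 0. For each pair (i, j) with i < j, the coefficient of dx_i ∧ dx_j in alpha ∧ beta is (alpha_i * beta_j - alpha_j * beta_i). Collecting: alpha ∧ beta = (5) dx ∧ dy.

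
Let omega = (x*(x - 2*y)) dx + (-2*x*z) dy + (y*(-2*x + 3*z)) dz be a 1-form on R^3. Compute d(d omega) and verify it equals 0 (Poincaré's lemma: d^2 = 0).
d(d omega) = 0

Step 1: d omega = sum_{i<j} (∂f_j/∂x_i - ∂f_i/∂x_j) dx_i ∧ dx_j:
  coeff of dx ∧ dy: 2*x - 2*z
  coeff of dx ∧ dz: -2*y
  coeff of dy ∧ dz: 3*z
Step 2: Apply d again to each 2-form coefficient. The only possible 3-form in R^3 is dx ∧ dy ∧ dz, with coefficient
  ∂(coeff of dy∧dz)/∂x - ∂(coeff of dx∧dz)/∂y + ∂(coeff of dx∧dy)/∂z
  = ∂/∂x (3*z) - ∂/∂y (-2*y) + ∂/∂z (2*x - 2*z).
Each of these terms simplifies to sums of mixed partials that cancel in pairs. The result is 0 (by equality of mixed partials for smooth functions — Schwarz / Clairaut).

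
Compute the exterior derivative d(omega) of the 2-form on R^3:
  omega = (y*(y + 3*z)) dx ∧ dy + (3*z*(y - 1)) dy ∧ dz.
d(omega) = (3*y) dx ∧ dy ∧ dz

For a 2-form omega = sum_{i<j} g_{ij} dx_i ∧ dx_j, the exterior derivative is
  d(omega) = sum_{i<j} d(g_{ij}) ∧ dx_i ∧ dx_j = sum_{i<j, k} (∂g_{ij}/∂x_k) dx_k ∧ dx_i ∧ dx_j.
Expand each term, using dx_k ∧ dx_i ∧ dx_j = sgn(permutation) dx_{(a)} ∧ dx_{(b)} ∧ dx_{(c)} with (a < b < c) sorted:
  d(y*(y + 3*z)) includes (∂/∂z)(y*(y + 3*z)) dz = (3*y) dz, which multiplied by dx ∧ dy gives (3*y) dx ∧ dy ∧ dz
Collecting like 3-forms: d(omega) = (3*y) dx ∧ dy ∧ dz.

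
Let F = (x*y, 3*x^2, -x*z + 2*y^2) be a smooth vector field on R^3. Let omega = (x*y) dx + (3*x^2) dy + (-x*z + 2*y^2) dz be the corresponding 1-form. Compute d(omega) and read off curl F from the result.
d(omega) = (4*y) dy ∧ dz + (z) dz ∧ dx + (5*x) dx ∧ dy; curl F = (4*y, z, 5*x)

d omega = sum_{i<j} (∂f_j/∂x_i - ∂f_i/∂x_j) dx_i ∧ dx_j. Under the identification (dy ∧ dz, dz ∧ dx, dx ∧ dy) ↔ (e_x, e_y, e_z), the coefficients are exactly the components of curl F. Compute:
  ∂R/∂y - ∂Q/∂z = (4*y) - (0) = 4*y
  ∂P/∂z - ∂R/∂x = (0) - (-z) = z
  ∂Q/∂x - ∂P/∂y = (6*x) - (x) = 5*x.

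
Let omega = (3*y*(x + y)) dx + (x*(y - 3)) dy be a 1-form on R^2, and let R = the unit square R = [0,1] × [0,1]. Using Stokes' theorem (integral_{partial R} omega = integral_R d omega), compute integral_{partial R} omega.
integral_(partial R) omega = -7

Stokes: integral_partial_R omega = integral_R d omega with d omega = (∂Q/∂x - ∂P/∂y) dx ∧ dy.
  ∂Q/∂x = y - 3
  ∂P/∂y = 3*x + 6*y
  integrand = ∂Q/∂x - ∂P/∂y = -3*x - 5*y - 3.
Integrating over R: integral_0^1 integral_0^1 (-3*x - 5*y - 3) dx dy = -7.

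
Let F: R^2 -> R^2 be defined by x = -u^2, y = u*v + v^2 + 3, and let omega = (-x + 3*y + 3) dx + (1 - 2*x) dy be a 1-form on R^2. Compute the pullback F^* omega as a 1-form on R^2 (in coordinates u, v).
F^* omega = (-2*u^3 - 4*u^2*v - 6*u*v^2 - 24*u + v) du + (2*u^3 + 4*u^2*v + u + 2*v) dv

Using F^*(f dg) = (f ∘ F) d(g ∘ F), substitute each coordinate x_i by F_i(u, v) in f_i, and replace dx_i by d F_i = (∂F_i/∂u) du + (∂F_i/∂v) dv.
  For the x component: f_1(F) = u^2 + 3*u*v + 3*v^2 + 12; d F_1 = (-2*u) du + (0) dv
  For the y component: f_2(F) = 2*u^2 + 1; d F_2 = (v) du + (u + 2*v) dv
Combining and collecting du, dv coefficients:
  coeff of du: -2*u^3 - 4*u^2*v - 6*u*v^2 - 24*u + v
  coeff of dv: 2*u^3 + 4*u^2*v + u + 2*v
F^* omega = (-2*u^3 - 4*u^2*v - 6*u*v^2 - 24*u + v) du + (2*u^3 + 4*u^2*v + u + 2*v) dv.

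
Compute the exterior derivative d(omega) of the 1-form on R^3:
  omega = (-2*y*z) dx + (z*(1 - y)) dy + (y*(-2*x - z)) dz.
d(omega) = (2*z) dx ∧ dy + (-2*x + y - z - 1) dy ∧ dz

For a 1-form omega = sum_i f_i dx_i, the exterior derivative is
  d(omega) = sum_{i < j} (∂f_j/∂x_i - ∂f_i/∂x_j) dx_i ∧ dx_j.
  coefficient of dx ∧ dy: ∂f_2/∂x - ∂f_1/∂y = ∂(z*(1 - y))/∂x - ∂(-2*y*z)/∂y = 2*z
  coefficient of dy ∧ dz: ∂f_3/∂y - ∂f_2/∂z = ∂(y*(-2*x - z))/∂y - ∂(z*(1 - y))/∂z = -2*x + y - z - 1
Assembling: d(omega) = (2*z) dx ∧ dy + (-2*x + y - z - 1) dy ∧ dz.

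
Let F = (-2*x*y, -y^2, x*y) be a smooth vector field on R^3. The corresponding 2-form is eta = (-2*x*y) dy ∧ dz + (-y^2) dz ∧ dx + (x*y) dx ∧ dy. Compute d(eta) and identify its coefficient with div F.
d(eta) = (-4*y) dx ∧ dy ∧ dz; div F = -4*y

For a 2-form in R^3 of the form above, applying d gives a 3-form with coefficient ∂P/∂x + ∂Q/∂y + ∂R/∂z:
  ∂P/∂x = -2*y
  ∂Q/∂y = -2*y
  ∂R/∂z = 0
Sum = -4*y, which is exactly div F.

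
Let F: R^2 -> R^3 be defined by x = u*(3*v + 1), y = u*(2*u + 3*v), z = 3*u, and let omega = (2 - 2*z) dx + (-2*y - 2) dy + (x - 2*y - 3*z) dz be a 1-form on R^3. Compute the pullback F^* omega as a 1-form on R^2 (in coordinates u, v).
F^* omega = (-16*u^3 - 36*u^2*v - 12*u^2 - 18*u*v^2 - 27*u*v - 38*u + 2) du + (u^2*(-12*u - 18*v - 18)) dv

Using F^*(f dg) = (f ∘ F) d(g ∘ F), substitute each coordinate x_i by F_i(u, v) in f_i, and replace dx_i by d F_i = (∂F_i/∂u) du + (∂F_i/∂v) dv.
  For the x component: f_1(F) = 2 - 6*u; d F_1 = (3*v + 1) du + (3*u) dv
  For the y component: f_2(F) = -4*u^2 - 6*u*v - 2; d F_2 = (4*u + 3*v) du + (3*u) dv
  For the z component: f_3(F) = u*(-4*u - 3*v - 8); d F_3 = (3) du + (0) dv
Combining and collecting du, dv coefficients:
  coeff of du: -16*u^3 - 36*u^2*v - 12*u^2 - 18*u*v^2 - 27*u*v - 38*u + 2
  coeff of dv: u^2*(-12*u - 18*v - 18)
F^* omega = (-16*u^3 - 36*u^2*v - 12*u^2 - 18*u*v^2 - 27*u*v - 38*u + 2) du + (u^2*(-12*u - 18*v - 18)) dv.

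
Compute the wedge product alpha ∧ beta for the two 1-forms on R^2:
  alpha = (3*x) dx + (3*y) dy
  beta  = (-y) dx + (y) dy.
alpha ∧ beta = (3*y*(x + y)) dx ∧ dy

Distribute the wedge, using dx_i ∧ dx_j = -dx_j ∧ dx_i and dx_i ∧ dx_i = 0. For each pair (i, j) with i < j, the coefficient of dx_i ∧ dx_j in alpha ∧ beta is (alpha_i * beta_j - alpha_j * beta_i). Collecting: alpha ∧ beta = (3*y*(x + y)) dx ∧ dy.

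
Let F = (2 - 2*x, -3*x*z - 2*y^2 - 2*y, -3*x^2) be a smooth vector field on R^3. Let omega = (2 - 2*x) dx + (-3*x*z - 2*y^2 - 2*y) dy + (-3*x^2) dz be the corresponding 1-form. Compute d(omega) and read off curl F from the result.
d(omega) = (3*x) dy ∧ dz + (6*x) dz ∧ dx + (-3*z) dx ∧ dy; curl F = (3*x, 6*x, -3*z)

d omega = sum_{i<j} (∂f_j/∂x_i - ∂f_i/∂x_j) dx_i ∧ dx_j. Under the identification (dy ∧ dz, dz ∧ dx, dx ∧ dy) ↔ (e_x, e_y, e_z), the coefficients are exactly the components of curl F. Compute:
  ∂R/∂y - ∂Q/∂z = (0) - (-3*x) = 3*x
  ∂P/∂z - ∂R/∂x = (0) - (-6*x) = 6*x
  ∂Q/∂x - ∂P/∂y = (-3*z) - (0) = -3*z.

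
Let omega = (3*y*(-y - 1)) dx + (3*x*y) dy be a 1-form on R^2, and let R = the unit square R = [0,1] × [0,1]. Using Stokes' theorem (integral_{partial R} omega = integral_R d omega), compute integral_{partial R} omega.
integral_(partial R) omega = 15/2

Stokes: integral_partial_R omega = integral_R d omega with d omega = (∂Q/∂x - ∂P/∂y) dx ∧ dy.
  ∂Q/∂x = 3*y
  ∂P/∂y = -6*y - 3
  integrand = ∂Q/∂x - ∂P/∂y = 9*y + 3.
Integrating over R: integral_0^1 integral_0^1 (9*y + 3) dx dy = 15/2.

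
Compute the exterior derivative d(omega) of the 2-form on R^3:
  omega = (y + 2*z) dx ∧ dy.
d(omega) = (2) dx ∧ dy ∧ dz

For a 2-form omega = sum_{i<j} g_{ij} dx_i ∧ dx_j, the exterior derivative is
  d(omega) = sum_{i<j} d(g_{ij}) ∧ dx_i ∧ dx_j = sum_{i<j, k} (∂g_{ij}/∂x_k) dx_k ∧ dx_i ∧ dx_j.
Expand each term, using dx_k ∧ dx_i ∧ dx_j = sgn(permutation) dx_{(a)} ∧ dx_{(b)} ∧ dx_{(c)} with (a < b < c) sorted:
  d(y + 2*z) includes (∂/∂z)(y + 2*z) dz = (2) dz, which multiplied by dx ∧ dy gives (2) dx ∧ dy ∧ dz
Collecting like 3-forms: d(omega) = (2) dx ∧ dy ∧ dz.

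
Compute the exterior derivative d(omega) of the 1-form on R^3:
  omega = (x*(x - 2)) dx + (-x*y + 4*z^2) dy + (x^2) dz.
d(omega) = (-y) dx ∧ dy + (2*x) dx ∧ dz + (-8*z) dy ∧ dz

For a 1-form omega = sum_i f_i dx_i, the exterior derivative is
  d(omega) = sum_{i < j} (∂f_j/∂x_i - ∂f_i/∂x_j) dx_i ∧ dx_j.
  coefficient of dx ∧ dy: ∂f_2/∂x - ∂f_1/∂y = ∂(-x*y + 4*z^2)/∂x - ∂(x*(x - 2))/∂y = -y
  coefficient of dx ∧ dz: ∂f_3/∂x - ∂f_1/∂z = ∂(x^2)/∂x - ∂(x*(x - 2))/∂z = 2*x
  coefficient of dy ∧ dz: ∂f_3/∂y - ∂f_2/∂z = ∂(x^2)/∂y - ∂(-x*y + 4*z^2)/∂z = -8*z
Assembling: d(omega) = (-y) dx ∧ dy + (2*x) dx ∧ dz + (-8*z) dy ∧ dz.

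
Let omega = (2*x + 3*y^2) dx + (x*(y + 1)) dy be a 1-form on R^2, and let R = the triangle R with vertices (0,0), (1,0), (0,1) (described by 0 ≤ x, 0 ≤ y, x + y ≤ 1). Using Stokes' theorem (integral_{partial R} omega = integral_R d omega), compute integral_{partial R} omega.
integral_(partial R) omega = -1/3

Stokes: integral_partial_R omega = integral_R d omega with d omega = (∂Q/∂x - ∂P/∂y) dx ∧ dy.
  ∂Q/∂x = y + 1
  ∂P/∂y = 6*y
  integrand = ∂Q/∂x - ∂P/∂y = 1 - 5*y.
Integrating over R: integral_0^1 integral_0^{1-x} (1 - 5*y) dy dx = -1/3.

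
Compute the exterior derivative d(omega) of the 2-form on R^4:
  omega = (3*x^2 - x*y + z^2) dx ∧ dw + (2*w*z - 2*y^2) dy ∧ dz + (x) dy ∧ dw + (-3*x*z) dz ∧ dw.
d(omega) = (x + 1) dx ∧ dy ∧ dw + (-5*z) dx ∧ dz ∧ dw + (2*z) dy ∧ dz ∧ dw

For a 2-form omega = sum_{i<j} g_{ij} dx_i ∧ dx_j, the exterior derivative is
  d(omega) = sum_{i<j} d(g_{ij}) ∧ dx_i ∧ dx_j = sum_{i<j, k} (∂g_{ij}/∂x_k) dx_k ∧ dx_i ∧ dx_j.
Expand each term, using dx_k ∧ dx_i ∧ dx_j = sgn(permutation) dx_{(a)} ∧ dx_{(b)} ∧ dx_{(c)} with (a < b < c) sorted:
  d(3*x^2 - x*y + z^2) includes (∂/∂y)(3*x^2 - x*y + z^2) dy = (-x) dy, which multiplied by dx ∧ dw gives (x) dx ∧ dy ∧ dw
  d(3*x^2 - x*y + z^2) includes (∂/∂z)(3*x^2 - x*y + z^2) dz = (2*z) dz, which multiplied by dx ∧ dw gives (-2*z) dx ∧ dz ∧ dw
  d(2*w*z - 2*y^2) includes (∂/∂w)(2*w*z - 2*y^2) dw = (2*z) dw, which multiplied by dy ∧ dz gives (2*z) dy ∧ dz ∧ dw
  d(x) includes (∂/∂x)(x) dx = (1) dx, which multiplied by dy ∧ dw gives (1) dx ∧ dy ∧ dw
  d(-3*x*z) includes (∂/∂x)(-3*x*z) dx = (-3*z) dx, which multiplied by dz ∧ dw gives (-3*z) dx ∧ dz ∧ dw
Collecting like 3-forms: d(omega) = (x + 1) dx ∧ dy ∧ dw + (-5*z) dx ∧ dz ∧ dw + (2*z) dy ∧ dz ∧ dw.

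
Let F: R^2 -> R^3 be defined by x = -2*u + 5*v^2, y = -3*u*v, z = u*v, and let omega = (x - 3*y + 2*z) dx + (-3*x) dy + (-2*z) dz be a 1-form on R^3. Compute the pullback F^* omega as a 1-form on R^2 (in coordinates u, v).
F^* omega = (-2*u*v^2 - 40*u*v + 4*u + 45*v^3 - 10*v^2) du + (-2*u^2*v - 18*u^2 + 155*u*v^2 - 20*u*v + 50*v^3) dv

Using F^*(f dg) = (f ∘ F) d(g ∘ F), substitute each coordinate x_i by F_i(u, v) in f_i, and replace dx_i by d F_i = (∂F_i/∂u) du + (∂F_i/∂v) dv.
  For the x component: f_1(F) = 11*u*v - 2*u + 5*v^2; d F_1 = (-2) du + (10*v) dv
  For the y component: f_2(F) = 6*u - 15*v^2; d F_2 = (-3*v) du + (-3*u) dv
  For the z component: f_3(F) = -2*u*v; d F_3 = (v) du + (u) dv
Combining and collecting du, dv coefficients:
  coeff of du: -2*u*v^2 - 40*u*v + 4*u + 45*v^3 - 10*v^2
  coeff of dv: -2*u^2*v - 18*u^2 + 155*u*v^2 - 20*u*v + 50*v^3
F^* omega = (-2*u*v^2 - 40*u*v + 4*u + 45*v^3 - 10*v^2) du + (-2*u^2*v - 18*u^2 + 155*u*v^2 - 20*u*v + 50*v^3) dv.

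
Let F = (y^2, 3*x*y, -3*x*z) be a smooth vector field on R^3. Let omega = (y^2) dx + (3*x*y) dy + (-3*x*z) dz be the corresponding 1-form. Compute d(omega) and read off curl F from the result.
d(omega) = (0) dy ∧ dz + (3*z) dz ∧ dx + (y) dx ∧ dy; curl F = (0, 3*z, y)

d omega = sum_{i<j} (∂f_j/∂x_i - ∂f_i/∂x_j) dx_i ∧ dx_j. Under the identification (dy ∧ dz, dz ∧ dx, dx ∧ dy) ↔ (e_x, e_y, e_z), the coefficients are exactly the components of curl F. Compute:
  ∂R/∂y - ∂Q/∂z = (0) - (0) = 0
  ∂P/∂z - ∂R/∂x = (0) - (-3*z) = 3*z
  ∂Q/∂x - ∂P/∂y = (3*y) - (2*y) = y.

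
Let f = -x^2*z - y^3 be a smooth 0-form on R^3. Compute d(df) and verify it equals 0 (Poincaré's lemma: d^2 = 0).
d(df) = 0

Step 1: df = sum_i (∂f/∂x_i) dx_i = (-2*x*z) dx + (-3*y^2) dy + (-x^2) dz.
Step 2: Apply d again. Using the 1-form formula, the coefficient of dx ∧ dy in d(df) is ∂^2 f/∂x ∂y - ∂^2 f/∂y ∂x = (0) - (0) = 0 (equality of mixed partials for smooth f).
Similarly for dx ∧ dz and dy ∧ dz — all coefficients vanish. So d(df) = 0.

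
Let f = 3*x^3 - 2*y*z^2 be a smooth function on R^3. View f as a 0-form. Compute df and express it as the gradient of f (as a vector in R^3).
df = (9*x^2) dx + (-2*z^2) dy + (-4*y*z) dz; grad f = (9*x^2, -2*z^2, -4*y*z)

For a 0-form f, d f = (∂f/∂x) dx + (∂f/∂y) dy + (∂f/∂z) dz. The components of the vector representation are exactly the entries of grad f in Cartesian coordinates:
  ∂f/∂x = 9*x^2
  ∂f/∂y = -2*z^2
  ∂f/∂z = -4*y*z.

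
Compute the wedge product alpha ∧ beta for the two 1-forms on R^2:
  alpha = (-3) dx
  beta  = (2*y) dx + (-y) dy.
alpha ∧ beta = (3*y) dx ∧ dy

Distribute the wedge, using dx_i ∧ dx_j = -dx_j ∧ dx_i and dx_i ∧ dx_i = 0. For each pair (i, j) with i < j, the coefficient of dx_i ∧ dx_j in alpha ∧ beta is (alpha_i * beta_j - alpha_j * beta_i). Collecting: alpha ∧ beta = (3*y) dx ∧ dy.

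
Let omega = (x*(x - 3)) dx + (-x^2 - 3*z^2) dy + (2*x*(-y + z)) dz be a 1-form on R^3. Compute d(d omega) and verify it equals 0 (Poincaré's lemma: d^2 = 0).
d(d omega) = 0

Step 1: d omega = sum_{i<j} (∂f_j/∂x_i - ∂f_i/∂x_j) dx_i ∧ dx_j:
  coeff of dx ∧ dy: -2*x
  coeff of dx ∧ dz: -2*y + 2*z
  coeff of dy ∧ dz: -2*x + 6*z
Step 2: Apply d again to each 2-form coefficient. The only possible 3-form in R^3 is dx ∧ dy ∧ dz, with coefficient
  ∂(coeff of dy∧dz)/∂x - ∂(coeff of dx∧dz)/∂y + ∂(coeff of dx∧dy)/∂z
  = ∂/∂x (-2*x + 6*z) - ∂/∂y (-2*y + 2*z) + ∂/∂z (-2*x).
Each of these terms simplifies to sums of mixed partials that cancel in pairs. The result is 0 (by equality of mixed partials for smooth functions — Schwarz / Clairaut).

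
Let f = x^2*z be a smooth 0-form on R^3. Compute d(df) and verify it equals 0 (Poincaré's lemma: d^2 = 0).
d(df) = 0

Step 1: df = sum_i (∂f/∂x_i) dx_i = (2*x*z) dx + (0) dy + (x^2) dz.
Step 2: Apply d again. Using the 1-form formula, the coefficient of dx ∧ dy in d(df) is ∂^2 f/∂x ∂y - ∂^2 f/∂y ∂x = (0) - (0) = 0 (equality of mixed partials for smooth f).
Similarly for dx ∧ dz and dy ∧ dz — all coefficients vanish. So d(df) = 0.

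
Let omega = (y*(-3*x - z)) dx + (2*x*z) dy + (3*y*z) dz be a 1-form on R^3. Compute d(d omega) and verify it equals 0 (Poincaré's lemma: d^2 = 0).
d(d omega) = 0

Step 1: d omega = sum_{i<j} (∂f_j/∂x_i - ∂f_i/∂x_j) dx_i ∧ dx_j:
  coeff of dx ∧ dy: 3*x + 3*z
  coeff of dx ∧ dz: y
  coeff of dy ∧ dz: -2*x + 3*z
Step 2: Apply d again to each 2-form coefficient. The only possible 3-form in R^3 is dx ∧ dy ∧ dz, with coefficient
  ∂(coeff of dy∧dz)/∂x - ∂(coeff of dx∧dz)/∂y + ∂(coeff of dx∧dy)/∂z
  = ∂/∂x (-2*x + 3*z) - ∂/∂y (y) + ∂/∂z (3*x + 3*z).
Each of these terms simplifies to sums of mixed partials that cancel in pairs. The result is 0 (by equality of mixed partials for smooth functions — Schwarz / Clairaut).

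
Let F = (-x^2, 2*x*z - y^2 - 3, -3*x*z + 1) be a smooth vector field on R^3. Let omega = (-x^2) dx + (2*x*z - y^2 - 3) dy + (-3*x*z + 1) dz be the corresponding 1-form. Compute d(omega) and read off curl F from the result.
d(omega) = (-2*x) dy ∧ dz + (3*z) dz ∧ dx + (2*z) dx ∧ dy; curl F = (-2*x, 3*z, 2*z)

d omega = sum_{i<j} (∂f_j/∂x_i - ∂f_i/∂x_j) dx_i ∧ dx_j. Under the identification (dy ∧ dz, dz ∧ dx, dx ∧ dy) ↔ (e_x, e_y, e_z), the coefficients are exactly the components of curl F. Compute:
  ∂R/∂y - ∂Q/∂z = (0) - (2*x) = -2*x
  ∂P/∂z - ∂R/∂x = (0) - (-3*z) = 3*z
  ∂Q/∂x - ∂P/∂y = (2*z) - (0) = 2*z.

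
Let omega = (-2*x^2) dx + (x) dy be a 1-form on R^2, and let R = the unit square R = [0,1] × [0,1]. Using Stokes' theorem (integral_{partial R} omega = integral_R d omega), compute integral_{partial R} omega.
integral_(partial R) omega = 1

Stokes: integral_partial_R omega = integral_R d omega with d omega = (∂Q/∂x - ∂P/∂y) dx ∧ dy.
  ∂Q/∂x = 1
  ∂P/∂y = 0
  integrand = ∂Q/∂x - ∂P/∂y = 1.
Integrating over R: integral_0^1 integral_0^1 (1) dx dy = 1.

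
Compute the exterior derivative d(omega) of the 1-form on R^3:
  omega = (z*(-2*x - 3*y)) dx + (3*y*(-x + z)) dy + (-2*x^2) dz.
d(omega) = (-3*y + 3*z) dx ∧ dy + (-2*x + 3*y) dx ∧ dz + (-3*y) dy ∧ dz

For a 1-form omega = sum_i f_i dx_i, the exterior derivative is
  d(omega) = sum_{i < j} (∂f_j/∂x_i - ∂f_i/∂x_j) dx_i ∧ dx_j.
  coefficient of dx ∧ dy: ∂f_2/∂x - ∂f_1/∂y = ∂(3*y*(-x + z))/∂x - ∂(z*(-2*x - 3*y))/∂y = -3*y + 3*z
  coefficient of dx ∧ dz: ∂f_3/∂x - ∂f_1/∂z = ∂(-2*x^2)/∂x - ∂(z*(-2*x - 3*y))/∂z = -2*x + 3*y
  coefficient of dy ∧ dz: ∂f_3/∂y - ∂f_2/∂z = ∂(-2*x^2)/∂y - ∂(3*y*(-x + z))/∂z = -3*y
Assembling: d(omega) = (-3*y + 3*z) dx ∧ dy + (-2*x + 3*y) dx ∧ dz + (-3*y) dy ∧ dz.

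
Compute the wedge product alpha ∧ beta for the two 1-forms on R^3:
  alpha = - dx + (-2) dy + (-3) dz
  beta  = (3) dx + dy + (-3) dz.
alpha ∧ beta = (5) dx ∧ dy + (12) dx ∧ dz + (9) dy ∧ dz

Distribute the wedge, using dx_i ∧ dx_j = -dx_j ∧ dx_i and dx_i ∧ dx_i = 0. For each pair (i, j) with i < j, the coefficient of dx_i ∧ dx_j in alpha ∧ beta is (alpha_i * beta_j - alpha_j * beta_i). Collecting: alpha ∧ beta = (5) dx ∧ dy + (12) dx ∧ dz + (9) dy ∧ dz.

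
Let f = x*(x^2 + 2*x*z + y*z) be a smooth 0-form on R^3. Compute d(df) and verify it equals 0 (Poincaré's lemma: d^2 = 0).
d(df) = 0

Step 1: df = sum_i (∂f/∂x_i) dx_i = (3*x^2 + 4*x*z + y*z) dx + (x*z) dy + (x*(2*x + y)) dz.
Step 2: Apply d again. Using the 1-form formula, the coefficient of dx ∧ dy in d(df) is ∂^2 f/∂x ∂y - ∂^2 f/∂y ∂x = (z) - (z) = 0 (equality of mixed partials for smooth f).
Similarly for dx ∧ dz and dy ∧ dz — all coefficients vanish. So d(df) = 0.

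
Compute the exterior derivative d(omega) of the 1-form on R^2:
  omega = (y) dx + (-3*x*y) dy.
d(omega) = (-3*y - 1) dx ∧ dy

For a 1-form omega = sum_i f_i dx_i, the exterior derivative is
  d(omega) = sum_{i < j} (∂f_j/∂x_i - ∂f_i/∂x_j) dx_i ∧ dx_j.
  coefficient of dx ∧ dy: ∂f_2/∂x - ∂f_1/∂y = ∂(-3*x*y)/∂x - ∂(y)/∂y = -3*y - 1
Assembling: d(omega) = (-3*y - 1) dx ∧ dy.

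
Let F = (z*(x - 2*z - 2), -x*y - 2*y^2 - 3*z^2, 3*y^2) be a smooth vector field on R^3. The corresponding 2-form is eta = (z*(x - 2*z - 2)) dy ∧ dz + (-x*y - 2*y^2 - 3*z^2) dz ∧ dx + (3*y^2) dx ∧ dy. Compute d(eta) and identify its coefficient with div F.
d(eta) = (-x - 4*y + z) dx ∧ dy ∧ dz; div F = -x - 4*y + z

For a 2-form in R^3 of the form above, applying d gives a 3-form with coefficient ∂P/∂x + ∂Q/∂y + ∂R/∂z:
  ∂P/∂x = z
  ∂Q/∂y = -x - 4*y
  ∂R/∂z = 0
Sum = -x - 4*y + z, which is exactly div F.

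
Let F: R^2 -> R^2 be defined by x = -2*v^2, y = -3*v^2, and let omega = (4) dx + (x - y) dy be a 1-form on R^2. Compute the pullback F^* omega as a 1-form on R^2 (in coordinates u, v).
F^* omega = (-6*v^3 - 16*v) dv

Using F^*(f dg) = (f ∘ F) d(g ∘ F), substitute each coordinate x_i by F_i(u, v) in f_i, and replace dx_i by d F_i = (∂F_i/∂u) du + (∂F_i/∂v) dv.
  For the x component: f_1(F) = 4; d F_1 = (0) du + (-4*v) dv
  For the y component: f_2(F) = v^2; d F_2 = (0) du + (-6*v) dv
Combining and collecting du, dv coefficients:
  coeff of du: 0
  coeff of dv: -6*v^3 - 16*v
F^* omega = (-6*v^3 - 16*v) dv.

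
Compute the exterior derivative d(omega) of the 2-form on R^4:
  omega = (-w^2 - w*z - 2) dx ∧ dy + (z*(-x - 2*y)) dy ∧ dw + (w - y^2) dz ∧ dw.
d(omega) = (-w) dx ∧ dy ∧ dz + (-2*w - 2*z) dx ∧ dy ∧ dw + (x) dy ∧ dz ∧ dw

For a 2-form omega = sum_{i<j} g_{ij} dx_i ∧ dx_j, the exterior derivative is
  d(omega) = sum_{i<j} d(g_{ij}) ∧ dx_i ∧ dx_j = sum_{i<j, k} (∂g_{ij}/∂x_k) dx_k ∧ dx_i ∧ dx_j.
Expand each term, using dx_k ∧ dx_i ∧ dx_j = sgn(permutation) dx_{(a)} ∧ dx_{(b)} ∧ dx_{(c)} with (a < b < c) sorted:
  d(-w^2 - w*z - 2) includes (∂/∂z)(-w^2 - w*z - 2) dz = (-w) dz, which multiplied by dx ∧ dy gives (-w) dx ∧ dy ∧ dz
  d(-w^2 - w*z - 2) includes (∂/∂w)(-w^2 - w*z - 2) dw = (-2*w - z) dw, which multiplied by dx ∧ dy gives (-2*w - z) dx ∧ dy ∧ dw
  d(z*(-x - 2*y)) includes (∂/∂x)(z*(-x - 2*y)) dx = (-z) dx, which multiplied by dy ∧ dw gives (-z) dx ∧ dy ∧ dw
  d(z*(-x - 2*y)) includes (∂/∂z)(z*(-x - 2*y)) dz = (-x - 2*y) dz, which multiplied by dy ∧ dw gives (x + 2*y) dy ∧ dz ∧ dw
  d(w - y^2) includes (∂/∂y)(w - y^2) dy = (-2*y) dy, which multiplied by dz ∧ dw gives (-2*y) dy ∧ dz ∧ dw
Collecting like 3-forms: d(omega) = (-w) dx ∧ dy ∧ dz + (-2*w - 2*z) dx ∧ dy ∧ dw + (x) dy ∧ dz ∧ dw.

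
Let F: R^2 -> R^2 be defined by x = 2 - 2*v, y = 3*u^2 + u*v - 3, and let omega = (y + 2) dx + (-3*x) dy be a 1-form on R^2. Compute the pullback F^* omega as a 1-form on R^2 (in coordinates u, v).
F^* omega = (36*u*v - 36*u + 6*v^2 - 6*v) du + (-6*u^2 + 4*u*v - 6*u + 2) dv

Using F^*(f dg) = (f ∘ F) d(g ∘ F), substitute each coordinate x_i by F_i(u, v) in f_i, and replace dx_i by d F_i = (∂F_i/∂u) du + (∂F_i/∂v) dv.
  For the x component: f_1(F) = 3*u^2 + u*v - 1; d F_1 = (0) du + (-2) dv
  For the y component: f_2(F) = 6*v - 6; d F_2 = (6*u + v) du + (u) dv
Combining and collecting du, dv coefficients:
  coeff of du: 36*u*v - 36*u + 6*v^2 - 6*v
  coeff of dv: -6*u^2 + 4*u*v - 6*u + 2
F^* omega = (36*u*v - 36*u + 6*v^2 - 6*v) du + (-6*u^2 + 4*u*v - 6*u + 2) dv.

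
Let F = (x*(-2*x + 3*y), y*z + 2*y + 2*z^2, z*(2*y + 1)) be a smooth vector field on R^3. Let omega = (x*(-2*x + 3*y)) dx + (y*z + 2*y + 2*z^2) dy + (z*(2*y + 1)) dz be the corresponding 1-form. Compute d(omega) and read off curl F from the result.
d(omega) = (-y - 2*z) dy ∧ dz + (0) dz ∧ dx + (-3*x) dx ∧ dy; curl F = (-y - 2*z, 0, -3*x)

d omega = sum_{i<j} (∂f_j/∂x_i - ∂f_i/∂x_j) dx_i ∧ dx_j. Under the identification (dy ∧ dz, dz ∧ dx, dx ∧ dy) ↔ (e_x, e_y, e_z), the coefficients are exactly the components of curl F. Compute:
  ∂R/∂y - ∂Q/∂z = (2*z) - (y + 4*z) = -y - 2*z
  ∂P/∂z - ∂R/∂x = (0) - (0) = 0
  ∂Q/∂x - ∂P/∂y = (0) - (3*x) = -3*x.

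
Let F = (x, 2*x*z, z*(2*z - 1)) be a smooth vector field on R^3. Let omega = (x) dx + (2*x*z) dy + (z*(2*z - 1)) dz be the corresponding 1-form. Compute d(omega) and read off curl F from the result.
d(omega) = (-2*x) dy ∧ dz + (0) dz ∧ dx + (2*z) dx ∧ dy; curl F = (-2*x, 0, 2*z)

d omega = sum_{i<j} (∂f_j/∂x_i - ∂f_i/∂x_j) dx_i ∧ dx_j. Under the identification (dy ∧ dz, dz ∧ dx, dx ∧ dy) ↔ (e_x, e_y, e_z), the coefficients are exactly the components of curl F. Compute:
  ∂R/∂y - ∂Q/∂z = (0) - (2*x) = -2*x
  ∂P/∂z - ∂R/∂x = (0) - (0) = 0
  ∂Q/∂x - ∂P/∂y = (2*z) - (0) = 2*z.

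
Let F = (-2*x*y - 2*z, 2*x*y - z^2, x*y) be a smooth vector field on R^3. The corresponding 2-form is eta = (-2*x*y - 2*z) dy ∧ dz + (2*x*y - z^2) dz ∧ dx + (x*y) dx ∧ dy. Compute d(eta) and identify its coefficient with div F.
d(eta) = (2*x - 2*y) dx ∧ dy ∧ dz; div F = 2*x - 2*y

For a 2-form in R^3 of the form above, applying d gives a 3-form with coefficient ∂P/∂x + ∂Q/∂y + ∂R/∂z:
  ∂P/∂x = -2*y
  ∂Q/∂y = 2*x
  ∂R/∂z = 0
Sum = 2*x - 2*y, which is exactly div F.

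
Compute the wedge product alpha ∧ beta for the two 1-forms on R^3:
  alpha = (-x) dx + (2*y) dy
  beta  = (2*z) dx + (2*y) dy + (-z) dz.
alpha ∧ beta = (-2*y*(x + 2*z)) dx ∧ dy + (x*z) dx ∧ dz + (-2*y*z) dy ∧ dz

Distribute the wedge, using dx_i ∧ dx_j = -dx_j ∧ dx_i and dx_i ∧ dx_i = 0. For each pair (i, j) with i < j, the coefficient of dx_i ∧ dx_j in alpha ∧ beta is (alpha_i * beta_j - alpha_j * beta_i). Collecting: alpha ∧ beta = (-2*y*(x + 2*z)) dx ∧ dy + (x*z) dx ∧ dz + (-2*y*z) dy ∧ dz.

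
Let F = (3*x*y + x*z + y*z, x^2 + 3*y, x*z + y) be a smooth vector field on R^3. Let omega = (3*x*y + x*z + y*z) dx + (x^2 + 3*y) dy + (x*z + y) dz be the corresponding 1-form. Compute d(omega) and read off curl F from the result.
d(omega) = (1) dy ∧ dz + (x + y - z) dz ∧ dx + (-x - z) dx ∧ dy; curl F = (1, x + y - z, -x - z)

d omega = sum_{i<j} (∂f_j/∂x_i - ∂f_i/∂x_j) dx_i ∧ dx_j. Under the identification (dy ∧ dz, dz ∧ dx, dx ∧ dy) ↔ (e_x, e_y, e_z), the coefficients are exactly the components of curl F. Compute:
  ∂R/∂y - ∂Q/∂z = (1) - (0) = 1
  ∂P/∂z - ∂R/∂x = (x + y) - (z) = x + y - z
  ∂Q/∂x - ∂P/∂y = (2*x) - (3*x + z) = -x - z.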